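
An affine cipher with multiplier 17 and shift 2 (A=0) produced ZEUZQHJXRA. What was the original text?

The inverse of 17 mod 26 is 23, since 17·23=391≡1. Apply D(y)=23·(y−2) mod 26:
Z(25): 23·(25−2)=529≡9 → J
E(4): 23·(4−2)=46≡20 → U
U(20): 23·(20−2)=414≡24 → Y
Z(25): 23·(25−2)=529≡9 → J
Q(16): 23·(16−2)=322≡10 → K
H(7): 23·(7−2)=115≡11 → L
J(9): 23·(9−2)=161≡5 → F
X(23): 23·(23−2)=483≡15 → P
R(17): 23·(17−2)=345≡7 → H
A(0): 23·(0−2)=-46≡6 → G

JUYJKLFPHG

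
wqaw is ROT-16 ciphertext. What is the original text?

gakg

w(22): 22−16=6 → g
q(16): 16−16=0 → a
a(0): 0−16=-16≡10 → k
w(22): 22−16=6 → g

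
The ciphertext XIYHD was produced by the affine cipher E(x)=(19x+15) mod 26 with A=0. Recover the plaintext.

KBVQY

The inverse of 19 mod 26 is 11, since 19·11=209≡1. Apply D(y)=11·(y−15) mod 26:
X(23): 11·(23−15)=88≡10 → K
I(8): 11·(8−15)=-77≡1 → B
Y(24): 11·(24−15)=99≡21 → V
H(7): 11·(7−15)=-88≡16 → Q
D(3): 11·(3−15)=-132≡24 → Y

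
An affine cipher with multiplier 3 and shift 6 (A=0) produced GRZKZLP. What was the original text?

The inverse of 3 mod 26 is 9, since 3·9=27≡1. Apply D(y)=9·(y−6) mod 26:
G(6): 9·(6−6)=0 → A
R(17): 9·(17−6)=99≡21 → V
Z(25): 9·(25−6)=171≡15 → P
K(10): 9·(10−6)=36≡10 → K
Z(25): 9·(25−6)=171≡15 → P
L(11): 9·(11−6)=45≡19 → T
P(15): 9·(15−6)=81≡3 → D

AVPKPTD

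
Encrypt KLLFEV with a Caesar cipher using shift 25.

JKKEDU

K(10): 10+25=35≡9 → J
L(11): 11+25=36≡10 → K
L(11): 11+25=36≡10 → K
F(5): 5+25=30≡4 → E
E(4): 4+25=29≡3 → D
V(21): 21+25=46≡20 → U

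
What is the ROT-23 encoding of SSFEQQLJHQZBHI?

PPCBNNIGENWYEF

S(18): 18+23=41≡15 → P
S(18): 18+23=41≡15 → P
F(5): 5+23=28≡2 → C
E(4): 4+23=27≡1 → B
Q(16): 16+23=39≡13 → N
Q(16): 16+23=39≡13 → N
L(11): 11+23=34≡8 → I
J(9): 9+23=32≡6 → G
H(7): 7+23=30≡4 → E
Q(16): 16+23=39≡13 → N
Z(25): 25+23=48≡22 → W
B(1): 1+23=24 → Y
H(7): 7+23=30≡4 → E
I(8): 8+23=31≡5 → F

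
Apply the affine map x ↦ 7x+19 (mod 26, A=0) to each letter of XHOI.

YQNX

X(23): 7·23+19=180≡24 → Y
H(7): 7·7+19=68≡16 → Q
O(14): 7·14+19=117≡13 → N
I(8): 7·8+19=75≡23 → X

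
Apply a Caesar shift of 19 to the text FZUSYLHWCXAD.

F(5): 5+19=24 → Y
Z(25): 25+19=44≡18 → S
U(20): 20+19=39≡13 → N
S(18): 18+19=37≡11 → L
Y(24): 24+19=43≡17 → R
L(11): 11+19=30≡4 → E
H(7): 7+19=26≡0 → A
W(22): 22+19=41≡15 → P
C(2): 2+19=21 → V
X(23): 23+19=42≡16 → Q
A(0): 0+19=19 → T
D(3): 3+19=22 → W

YSNLREAPVQTW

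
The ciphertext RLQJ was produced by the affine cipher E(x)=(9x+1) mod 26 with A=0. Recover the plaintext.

WETY

The inverse of 9 mod 26 is 3, since 9·3=27≡1. Apply D(y)=3·(y−1) mod 26:
R(17): 3·(17−1)=48≡22 → W
L(11): 3·(11−1)=30≡4 → E
Q(16): 3·(16−1)=45≡19 → T
J(9): 3·(9−1)=24 → Y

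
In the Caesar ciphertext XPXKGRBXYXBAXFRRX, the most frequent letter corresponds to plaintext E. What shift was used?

19

The most frequent ciphertext letter is X (appears 6 times).
X is position 23; E is position 4.
Shift = 19.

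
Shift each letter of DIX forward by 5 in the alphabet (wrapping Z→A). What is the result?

D(3): 3+5=8 → I
I(8): 8+5=13 → N
X(23): 23+5=28≡2 → C

INC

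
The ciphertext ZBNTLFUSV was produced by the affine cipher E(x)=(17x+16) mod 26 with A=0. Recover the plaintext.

ZTJRPHOUL

The inverse of 17 mod 26 is 23, since 17·23=391≡1. Apply D(y)=23·(y−16) mod 26:
Z(25): 23·(25−16)=207≡25 → Z
B(1): 23·(1−16)=-345≡19 → T
N(13): 23·(13−16)=-69≡9 → J
T(19): 23·(19−16)=69≡17 → R
L(11): 23·(11−16)=-115≡15 → P
F(5): 23·(5−16)=-253≡7 → H
U(20): 23·(20−16)=92≡14 → O
S(18): 23·(18−16)=46≡20 → U
V(21): 23·(21−16)=115≡11 → L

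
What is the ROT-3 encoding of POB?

SRE

P(15): 15+3=18 → S
O(14): 14+3=17 → R
B(1): 1+3=4 → E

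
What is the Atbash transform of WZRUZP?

DAIFAK

W(22) → D(3)
Z(25) → A(0)
R(17) → I(8)
U(20) → F(5)
Z(25) → A(0)
P(15) → K(10)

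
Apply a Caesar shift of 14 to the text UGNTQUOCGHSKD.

IUBHEICQUVGYR

U(20): 20+14=34≡8 → I
G(6): 6+14=20 → U
N(13): 13+14=27≡1 → B
T(19): 19+14=33≡7 → H
Q(16): 16+14=30≡4 → E
U(20): 20+14=34≡8 → I
O(14): 14+14=28≡2 → C
C(2): 2+14=16 → Q
G(6): 6+14=20 → U
H(7): 7+14=21 → V
S(18): 18+14=32≡6 → G
K(10): 10+14=24 → Y
D(3): 3+14=17 → R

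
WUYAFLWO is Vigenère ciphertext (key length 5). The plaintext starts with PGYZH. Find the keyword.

Subtract each crib letter from the matching ciphertext letter (mod 26):
W(22)−P(15)=7 → H
U(20)−G(6)=14 → O
Y(24)−Y(24)=0 → A
A(0)−Z(25)=-25≡1 → B
F(5)−H(7)=-2≡24 → Y

HOABY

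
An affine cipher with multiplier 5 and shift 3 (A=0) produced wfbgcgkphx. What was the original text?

jqklflrsge

The inverse of 5 mod 26 is 21, since 5·21=105≡1. Apply D(y)=21·(y−3) mod 26:
w(22): 21·(22−3)=399≡9 → j
f(5): 21·(5−3)=42≡16 → q
b(1): 21·(1−3)=-42≡10 → k
g(6): 21·(6−3)=63≡11 → l
c(2): 21·(2−3)=-21≡5 → f
g(6): 21·(6−3)=63≡11 → l
k(10): 21·(10−3)=147≡17 → r
p(15): 21·(15−3)=252≡18 → s
h(7): 21·(7−3)=84≡6 → g
x(23): 21·(23−3)=420≡4 → e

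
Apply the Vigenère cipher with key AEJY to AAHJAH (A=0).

Repeat the key across the message: AEJYAE
A(0)+A(0): 0 → A
A(0)+E(4): 4 → E
H(7)+J(9): 16 → Q
J(9)+Y(24): 33≡7 → H
A(0)+A(0): 0 → A
H(7)+E(4): 11 → L

AEQHAL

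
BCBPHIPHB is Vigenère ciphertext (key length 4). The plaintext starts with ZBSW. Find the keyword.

Subtract each crib letter from the matching ciphertext letter (mod 26):
B(1)−Z(25)=-24≡2 → C
C(2)−B(1)=1 → B
B(1)−S(18)=-17≡9 → J
P(15)−W(22)=-7≡19 → T

CBJT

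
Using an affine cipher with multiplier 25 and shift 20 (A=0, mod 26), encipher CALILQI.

SUJMJEM

C(2): 25·2+20=70≡18 → S
A(0): 25·0+20=20 → U
L(11): 25·11+20=295≡9 → J
I(8): 25·8+20=220≡12 → M
L(11): 25·11+20=295≡9 → J
Q(16): 25·16+20=420≡4 → E
I(8): 25·8+20=220≡12 → M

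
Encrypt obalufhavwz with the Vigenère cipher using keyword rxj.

Repeat the key across the message: rxjrxjrxjrx
o(14)+r(17): 31≡5 → f
b(1)+x(23): 24 → y
a(0)+j(9): 9 → j
l(11)+r(17): 28≡2 → c
u(20)+x(23): 43≡17 → r
f(5)+j(9): 14 → o
h(7)+r(17): 24 → y
a(0)+x(23): 23 → x
v(21)+j(9): 30≡4 → e
w(22)+r(17): 39≡13 → n
z(25)+x(23): 48≡22 → w

fyjcroyxenw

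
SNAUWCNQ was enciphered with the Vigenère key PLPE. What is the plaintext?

DCLQHRYM

Repeat the key across the ciphertext: PLPEPLPE
S(18)−P(15): 3 → D
N(13)−L(11): 2 → C
A(0)−P(15): -15≡11 → L
U(20)−E(4): 16 → Q
W(22)−P(15): 7 → H
C(2)−L(11): -9≡17 → R
N(13)−P(15): -2≡24 → Y
Q(16)−E(4): 12 → M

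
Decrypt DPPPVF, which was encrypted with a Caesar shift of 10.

TFFFLV

D(3): 3−10=-7≡19 → T
P(15): 15−10=5 → F
P(15): 15−10=5 → F
P(15): 15−10=5 → F
V(21): 21−10=11 → L
F(5): 5−10=-5≡21 → V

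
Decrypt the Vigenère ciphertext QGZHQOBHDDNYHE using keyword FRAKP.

LPZXBJKHTOIHHU

Repeat the key across the ciphertext: FRAKPFRAKPFRAK
Q(16)−F(5): 11 → L
G(6)−R(17): -11≡15 → P
Z(25)−A(0): 25 → Z
H(7)−K(10): -3≡23 → X
Q(16)−P(15): 1 → B
O(14)−F(5): 9 → J
B(1)−R(17): -16≡10 → K
H(7)−A(0): 7 → H
D(3)−K(10): -7≡19 → T
D(3)−P(15): -12≡14 → O
N(13)−F(5): 8 → I
Y(24)−R(17): 7 → H
H(7)−A(0): 7 → H
E(4)−K(10): -6≡20 → U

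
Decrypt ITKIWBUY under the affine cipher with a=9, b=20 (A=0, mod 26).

QXWQGVAM

The inverse of 9 mod 26 is 3, since 9·3=27≡1. Apply D(y)=3·(y−20) mod 26:
I(8): 3·(8−20)=-36≡16 → Q
T(19): 3·(19−20)=-3≡23 → X
K(10): 3·(10−20)=-30≡22 → W
I(8): 3·(8−20)=-36≡16 → Q
W(22): 3·(22−20)=6 → G
B(1): 3·(1−20)=-57≡21 → V
U(20): 3·(20−20)=0 → A
Y(24): 3·(24−20)=12 → M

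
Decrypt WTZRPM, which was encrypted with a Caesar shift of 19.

DAGYWT

W(22): 22−19=3 → D
T(19): 19−19=0 → A
Z(25): 25−19=6 → G
R(17): 17−19=-2≡24 → Y
P(15): 15−19=-4≡22 → W
M(12): 12−19=-7≡19 → T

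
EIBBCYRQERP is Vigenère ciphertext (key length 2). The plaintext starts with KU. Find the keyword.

UO

Subtract each crib letter from the matching ciphertext letter (mod 26):
E(4)−K(10)=-6≡20 → U
I(8)−U(20)=-12≡14 → O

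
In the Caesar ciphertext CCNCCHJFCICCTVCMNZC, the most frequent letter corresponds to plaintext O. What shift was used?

The most frequent ciphertext letter is C (appears 9 times).
C is position 2; O is position 14.
Shift = -12≡14.

14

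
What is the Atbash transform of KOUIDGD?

K(10) → P(15)
O(14) → L(11)
U(20) → F(5)
I(8) → R(17)
D(3) → W(22)
G(6) → T(19)
D(3) → W(22)

PLFRWTW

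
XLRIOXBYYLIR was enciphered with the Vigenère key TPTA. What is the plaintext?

EWYIVIIYFWPR

Repeat the key across the ciphertext: TPTATPTATPTA
X(23)−T(19): 4 → E
L(11)−P(15): -4≡22 → W
R(17)−T(19): -2≡24 → Y
I(8)−A(0): 8 → I
O(14)−T(19): -5≡21 → V
X(23)−P(15): 8 → I
B(1)−T(19): -18≡8 → I
Y(24)−A(0): 24 → Y
Y(24)−T(19): 5 → F
L(11)−P(15): -4≡22 → W
I(8)−T(19): -11≡15 → P
R(17)−A(0): 17 → R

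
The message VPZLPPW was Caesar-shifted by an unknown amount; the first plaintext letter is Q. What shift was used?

5

From the crib: V(21)−Q(16)=5, so the shift is 5.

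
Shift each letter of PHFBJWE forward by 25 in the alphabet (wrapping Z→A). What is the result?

P(15): 15+25=40≡14 → O
H(7): 7+25=32≡6 → G
F(5): 5+25=30≡4 → E
B(1): 1+25=26≡0 → A
J(9): 9+25=34≡8 → I
W(22): 22+25=47≡21 → V
E(4): 4+25=29≡3 → D

OGEAIVD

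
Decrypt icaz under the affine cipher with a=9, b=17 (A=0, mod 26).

zhby

The inverse of 9 mod 26 is 3, since 9·3=27≡1. Apply D(y)=3·(y−17) mod 26:
i(8): 3·(8−17)=-27≡25 → z
c(2): 3·(2−17)=-45≡7 → h
a(0): 3·(0−17)=-51≡1 → b
z(25): 3·(25−17)=24 → y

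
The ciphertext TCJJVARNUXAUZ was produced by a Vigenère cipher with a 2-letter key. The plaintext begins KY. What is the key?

Subtract each crib letter from the matching ciphertext letter (mod 26):
T(19)−K(10)=9 → J
C(2)−Y(24)=-22≡4 → E

JE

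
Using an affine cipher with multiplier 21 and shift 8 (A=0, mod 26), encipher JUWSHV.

PMCWZH

J(9): 21·9+8=197≡15 → P
U(20): 21·20+8=428≡12 → M
W(22): 21·22+8=470≡2 → C
S(18): 21·18+8=386≡22 → W
H(7): 21·7+8=155≡25 → Z
V(21): 21·21+8=449≡7 → H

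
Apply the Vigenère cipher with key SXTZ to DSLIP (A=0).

Repeat the key across the message: SXTZS
D(3)+S(18): 21 → V
S(18)+X(23): 41≡15 → P
L(11)+T(19): 30≡4 → E
I(8)+Z(25): 33≡7 → H
P(15)+S(18): 33≡7 → H

VPEHH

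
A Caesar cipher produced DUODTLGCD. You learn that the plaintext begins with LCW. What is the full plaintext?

LCWLBTOKL

From the crib: D(3)−L(11)=-8≡18, so the shift is 18.
Subtract 18 from each ciphertext letter:
D(3): 3−18=-15≡11 → L
U(20): 20−18=2 → C
O(14): 14−18=-4≡22 → W
D(3): 3−18=-15≡11 → L
T(19): 19−18=1 → B
L(11): 11−18=-7≡19 → T
G(6): 6−18=-12≡14 → O
C(2): 2−18=-16≡10 → K
D(3): 3−18=-15≡11 → L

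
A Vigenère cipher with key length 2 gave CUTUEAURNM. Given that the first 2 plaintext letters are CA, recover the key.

Subtract each crib letter from the matching ciphertext letter (mod 26):
C(2)−C(2)=0 → A
U(20)−A(0)=20 → U

AU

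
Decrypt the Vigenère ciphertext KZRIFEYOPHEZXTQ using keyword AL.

Repeat the key across the ciphertext: ALALALALALALALA
K(10)−A(0): 10 → K
Z(25)−L(11): 14 → O
R(17)−A(0): 17 → R
I(8)−L(11): -3≡23 → X
F(5)−A(0): 5 → F
E(4)−L(11): -7≡19 → T
Y(24)−A(0): 24 → Y
O(14)−L(11): 3 → D
P(15)−A(0): 15 → P
H(7)−L(11): -4≡22 → W
E(4)−A(0): 4 → E
Z(25)−L(11): 14 → O
X(23)−A(0): 23 → X
T(19)−L(11): 8 → I
Q(16)−A(0): 16 → Q

KORXFTYDPWEOXIQ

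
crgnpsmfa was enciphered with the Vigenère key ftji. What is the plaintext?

xyxfkzdxv

Repeat the key across the ciphertext: ftjiftjif
c(2)−f(5): -3≡23 → x
r(17)−t(19): -2≡24 → y
g(6)−j(9): -3≡23 → x
n(13)−i(8): 5 → f
p(15)−f(5): 10 → k
s(18)−t(19): -1≡25 → z
m(12)−j(9): 3 → d
f(5)−i(8): -3≡23 → x
a(0)−f(5): -5≡21 → v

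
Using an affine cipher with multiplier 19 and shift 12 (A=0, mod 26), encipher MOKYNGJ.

M(12): 19·12+12=240≡6 → G
O(14): 19·14+12=278≡18 → S
K(10): 19·10+12=202≡20 → U
Y(24): 19·24+12=468≡0 → A
N(13): 19·13+12=259≡25 → Z
G(6): 19·6+12=126≡22 → W
J(9): 19·9+12=183≡1 → B

GSUAZWB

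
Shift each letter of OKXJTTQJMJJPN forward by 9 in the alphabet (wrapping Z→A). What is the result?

O(14): 14+9=23 → X
K(10): 10+9=19 → T
X(23): 23+9=32≡6 → G
J(9): 9+9=18 → S
T(19): 19+9=28≡2 → C
T(19): 19+9=28≡2 → C
Q(16): 16+9=25 → Z
J(9): 9+9=18 → S
M(12): 12+9=21 → V
J(9): 9+9=18 → S
J(9): 9+9=18 → S
P(15): 15+9=24 → Y
N(13): 13+9=22 → W

XTGSCCZSVSSYW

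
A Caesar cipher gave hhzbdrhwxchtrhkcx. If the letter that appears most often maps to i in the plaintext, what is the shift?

25

The most frequent ciphertext letter is h (appears 5 times).
h is position 7; i is position 8.
Shift = -1≡25.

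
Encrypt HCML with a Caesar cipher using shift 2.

H(7): 7+2=9 → J
C(2): 2+2=4 → E
M(12): 12+2=14 → O
L(11): 11+2=13 → N

JEON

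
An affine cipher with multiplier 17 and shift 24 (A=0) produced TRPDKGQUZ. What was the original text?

PVBLQCYMX

The inverse of 17 mod 26 is 23, since 17·23=391≡1. Apply D(y)=23·(y−24) mod 26:
T(19): 23·(19−24)=-115≡15 → P
R(17): 23·(17−24)=-161≡21 → V
P(15): 23·(15−24)=-207≡1 → B
D(3): 23·(3−24)=-483≡11 → L
K(10): 23·(10−24)=-322≡16 → Q
G(6): 23·(6−24)=-414≡2 → C
Q(16): 23·(16−24)=-184≡24 → Y
U(20): 23·(20−24)=-92≡12 → M
Z(25): 23·(25−24)=23 → X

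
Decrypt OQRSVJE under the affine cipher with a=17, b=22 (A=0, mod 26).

The inverse of 17 mod 26 is 23, since 17·23=391≡1. Apply D(y)=23·(y−22) mod 26:
O(14): 23·(14−22)=-184≡24 → Y
Q(16): 23·(16−22)=-138≡18 → S
R(17): 23·(17−22)=-115≡15 → P
S(18): 23·(18−22)=-92≡12 → M
V(21): 23·(21−22)=-23≡3 → D
J(9): 23·(9−22)=-299≡13 → N
E(4): 23·(4−22)=-414≡2 → C

YSPMDNC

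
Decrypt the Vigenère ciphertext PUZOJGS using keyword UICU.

VMXUPYQ

Repeat the key across the ciphertext: UICUUIC
P(15)−U(20): -5≡21 → V
U(20)−I(8): 12 → M
Z(25)−C(2): 23 → X
O(14)−U(20): -6≡20 → U
J(9)−U(20): -11≡15 → P
G(6)−I(8): -2≡24 → Y
S(18)−C(2): 16 → Q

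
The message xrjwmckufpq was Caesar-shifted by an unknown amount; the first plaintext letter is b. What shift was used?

From the crib: x(23)−b(1)=22, so the shift is 22.

22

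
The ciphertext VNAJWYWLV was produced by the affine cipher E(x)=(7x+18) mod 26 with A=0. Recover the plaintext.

TDQVIMIZT

The inverse of 7 mod 26 is 15, since 7·15=105≡1. Apply D(y)=15·(y−18) mod 26:
V(21): 15·(21−18)=45≡19 → T
N(13): 15·(13−18)=-75≡3 → D
A(0): 15·(0−18)=-270≡16 → Q
J(9): 15·(9−18)=-135≡21 → V
W(22): 15·(22−18)=60≡8 → I
Y(24): 15·(24−18)=90≡12 → M
W(22): 15·(22−18)=60≡8 → I
L(11): 15·(11−18)=-105≡25 → Z
V(21): 15·(21−18)=45≡19 → T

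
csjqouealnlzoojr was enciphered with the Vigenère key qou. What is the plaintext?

Repeat the key across the ciphertext: qouqouqouqouqouq
c(2)−q(16): -14≡12 → m
s(18)−o(14): 4 → e
j(9)−u(20): -11≡15 → p
q(16)−q(16): 0 → a
o(14)−o(14): 0 → a
u(20)−u(20): 0 → a
e(4)−q(16): -12≡14 → o
a(0)−o(14): -14≡12 → m
l(11)−u(20): -9≡17 → r
n(13)−q(16): -3≡23 → x
l(11)−o(14): -3≡23 → x
z(25)−u(20): 5 → f
o(14)−q(16): -2≡24 → y
o(14)−o(14): 0 → a
j(9)−u(20): -11≡15 → p
r(17)−q(16): 1 → b

mepaaaomrxxfyapb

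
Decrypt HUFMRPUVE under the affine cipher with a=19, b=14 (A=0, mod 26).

BOFEHLOZU

The inverse of 19 mod 26 is 11, since 19·11=209≡1. Apply D(y)=11·(y−14) mod 26:
H(7): 11·(7−14)=-77≡1 → B
U(20): 11·(20−14)=66≡14 → O
F(5): 11·(5−14)=-99≡5 → F
M(12): 11·(12−14)=-22≡4 → E
R(17): 11·(17−14)=33≡7 → H
P(15): 11·(15−14)=11 → L
U(20): 11·(20−14)=66≡14 → O
V(21): 11·(21−14)=77≡25 → Z
E(4): 11·(4−14)=-110≡20 → U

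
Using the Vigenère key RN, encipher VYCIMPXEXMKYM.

Repeat the key across the message: RNRNRNRNRNRNR
V(21)+R(17): 38≡12 → M
Y(24)+N(13): 37≡11 → L
C(2)+R(17): 19 → T
I(8)+N(13): 21 → V
M(12)+R(17): 29≡3 → D
P(15)+N(13): 28≡2 → C
X(23)+R(17): 40≡14 → O
E(4)+N(13): 17 → R
X(23)+R(17): 40≡14 → O
M(12)+N(13): 25 → Z
K(10)+R(17): 27≡1 → B
Y(24)+N(13): 37≡11 → L
M(12)+R(17): 29≡3 → D

MLTVDCOROZBLD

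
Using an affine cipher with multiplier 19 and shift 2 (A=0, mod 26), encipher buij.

b(1): 19·1+2=21 → v
u(20): 19·20+2=382≡18 → s
i(8): 19·8+2=154≡24 → y
j(9): 19·9+2=173≡17 → r

vsyr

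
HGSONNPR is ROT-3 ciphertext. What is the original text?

H(7): 7−3=4 → E
G(6): 6−3=3 → D
S(18): 18−3=15 → P
O(14): 14−3=11 → L
N(13): 13−3=10 → K
N(13): 13−3=10 → K
P(15): 15−3=12 → M
R(17): 17−3=14 → O

EDPLKKMO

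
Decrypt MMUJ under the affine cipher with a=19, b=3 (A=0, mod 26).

The inverse of 19 mod 26 is 11, since 19·11=209≡1. Apply D(y)=11·(y−3) mod 26:
M(12): 11·(12−3)=99≡21 → V
M(12): 11·(12−3)=99≡21 → V
U(20): 11·(20−3)=187≡5 → F
J(9): 11·(9−3)=66≡14 → O

VVFO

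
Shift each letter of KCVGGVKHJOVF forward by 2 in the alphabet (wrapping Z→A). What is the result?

K(10): 10+2=12 → M
C(2): 2+2=4 → E
V(21): 21+2=23 → X
G(6): 6+2=8 → I
G(6): 6+2=8 → I
V(21): 21+2=23 → X
K(10): 10+2=12 → M
H(7): 7+2=9 → J
J(9): 9+2=11 → L
O(14): 14+2=16 → Q
V(21): 21+2=23 → X
F(5): 5+2=7 → H

MEXIIXMJLQXH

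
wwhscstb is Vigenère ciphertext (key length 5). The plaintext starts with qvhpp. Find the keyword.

gbadn

Subtract each crib letter from the matching ciphertext letter (mod 26):
w(22)−q(16)=6 → g
w(22)−v(21)=1 → b
h(7)−h(7)=0 → a
s(18)−p(15)=3 → d
c(2)−p(15)=-13≡13 → n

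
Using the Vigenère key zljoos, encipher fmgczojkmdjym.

expqngivvrxql

Repeat the key across the message: zljooszljoosz
f(5)+z(25): 30≡4 → e
m(12)+l(11): 23 → x
g(6)+j(9): 15 → p
c(2)+o(14): 16 → q
z(25)+o(14): 39≡13 → n
o(14)+s(18): 32≡6 → g
j(9)+z(25): 34≡8 → i
k(10)+l(11): 21 → v
m(12)+j(9): 21 → v
d(3)+o(14): 17 → r
j(9)+o(14): 23 → x
y(24)+s(18): 42≡16 → q
m(12)+z(25): 37≡11 → l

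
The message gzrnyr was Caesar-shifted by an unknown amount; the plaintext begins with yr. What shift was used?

8

From the crib: g(6)−y(24)=-18≡8, so the shift is 8.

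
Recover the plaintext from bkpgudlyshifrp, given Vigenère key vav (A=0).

gkuluiqyxmikwp

Repeat the key across the ciphertext: vavvavvavvavva
b(1)−v(21): -20≡6 → g
k(10)−a(0): 10 → k
p(15)−v(21): -6≡20 → u
g(6)−v(21): -15≡11 → l
u(20)−a(0): 20 → u
d(3)−v(21): -18≡8 → i
l(11)−v(21): -10≡16 → q
y(24)−a(0): 24 → y
s(18)−v(21): -3≡23 → x
h(7)−v(21): -14≡12 → m
i(8)−a(0): 8 → i
f(5)−v(21): -16≡10 → k
r(17)−v(21): -4≡22 → w
p(15)−a(0): 15 → p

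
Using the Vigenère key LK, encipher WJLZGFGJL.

HTWJRPRTW

Repeat the key across the message: LKLKLKLKL
W(22)+L(11): 33≡7 → H
J(9)+K(10): 19 → T
L(11)+L(11): 22 → W
Z(25)+K(10): 35≡9 → J
G(6)+L(11): 17 → R
F(5)+K(10): 15 → P
G(6)+L(11): 17 → R
J(9)+K(10): 19 → T
L(11)+L(11): 22 → W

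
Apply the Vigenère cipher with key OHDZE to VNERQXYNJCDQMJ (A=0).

JUHQULFQIGRXPI

Repeat the key across the message: OHDZEOHDZEOHDZ
V(21)+O(14): 35≡9 → J
N(13)+H(7): 20 → U
E(4)+D(3): 7 → H
R(17)+Z(25): 42≡16 → Q
Q(16)+E(4): 20 → U
X(23)+O(14): 37≡11 → L
Y(24)+H(7): 31≡5 → F
N(13)+D(3): 16 → Q
J(9)+Z(25): 34≡8 → I
C(2)+E(4): 6 → G
D(3)+O(14): 17 → R
Q(16)+H(7): 23 → X
M(12)+D(3): 15 → P
J(9)+Z(25): 34≡8 → I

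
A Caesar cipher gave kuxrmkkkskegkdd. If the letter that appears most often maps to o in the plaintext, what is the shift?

The most frequent ciphertext letter is k (appears 6 times).
k is position 10; o is position 14.
Shift = -4≡22.

22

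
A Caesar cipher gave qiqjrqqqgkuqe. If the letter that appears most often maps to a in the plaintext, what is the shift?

16

The most frequent ciphertext letter is q (appears 6 times).
q is position 16; a is position 0.
Shift = 16.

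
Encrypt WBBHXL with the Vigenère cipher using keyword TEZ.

Repeat the key across the message: TEZTEZ
W(22)+T(19): 41≡15 → P
B(1)+E(4): 5 → F
B(1)+Z(25): 26≡0 → A
H(7)+T(19): 26≡0 → A
X(23)+E(4): 27≡1 → B
L(11)+Z(25): 36≡10 → K

PFAABK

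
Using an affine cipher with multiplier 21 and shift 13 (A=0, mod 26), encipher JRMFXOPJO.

J(9): 21·9+13=202≡20 → U
R(17): 21·17+13=370≡6 → G
M(12): 21·12+13=265≡5 → F
F(5): 21·5+13=118≡14 → O
X(23): 21·23+13=496≡2 → C
O(14): 21·14+13=307≡21 → V
P(15): 21·15+13=328≡16 → Q
J(9): 21·9+13=202≡20 → U
O(14): 21·14+13=307≡21 → V

UGFOCVQUV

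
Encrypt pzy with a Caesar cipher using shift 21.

kut

p(15): 15+21=36≡10 → k
z(25): 25+21=46≡20 → u
y(24): 24+21=45≡19 → t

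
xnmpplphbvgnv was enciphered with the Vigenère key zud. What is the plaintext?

Repeat the key across the ciphertext: zudzudzudzudz
x(23)−z(25): -2≡24 → y
n(13)−u(20): -7≡19 → t
m(12)−d(3): 9 → j
p(15)−z(25): -10≡16 → q
p(15)−u(20): -5≡21 → v
l(11)−d(3): 8 → i
p(15)−z(25): -10≡16 → q
h(7)−u(20): -13≡13 → n
b(1)−d(3): -2≡24 → y
v(21)−z(25): -4≡22 → w
g(6)−u(20): -14≡12 → m
n(13)−d(3): 10 → k
v(21)−z(25): -4≡22 → w

ytjqviqnywmkw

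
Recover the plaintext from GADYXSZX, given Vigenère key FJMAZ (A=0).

Repeat the key across the ciphertext: FJMAZFJM
G(6)−F(5): 1 → B
A(0)−J(9): -9≡17 → R
D(3)−M(12): -9≡17 → R
Y(24)−A(0): 24 → Y
X(23)−Z(25): -2≡24 → Y
S(18)−F(5): 13 → N
Z(25)−J(9): 16 → Q
X(23)−M(12): 11 → L

BRRYYNQL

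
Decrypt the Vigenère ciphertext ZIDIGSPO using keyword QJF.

JZYSXNZF

Repeat the key across the ciphertext: QJFQJFQJ
Z(25)−Q(16): 9 → J
I(8)−J(9): -1≡25 → Z
D(3)−F(5): -2≡24 → Y
I(8)−Q(16): -8≡18 → S
G(6)−J(9): -3≡23 → X
S(18)−F(5): 13 → N
P(15)−Q(16): -1≡25 → Z
O(14)−J(9): 5 → F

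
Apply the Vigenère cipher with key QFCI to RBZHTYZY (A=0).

HGBPJDBG

Repeat the key across the message: QFCIQFCI
R(17)+Q(16): 33≡7 → H
B(1)+F(5): 6 → G
Z(25)+C(2): 27≡1 → B
H(7)+I(8): 15 → P
T(19)+Q(16): 35≡9 → J
Y(24)+F(5): 29≡3 → D
Z(25)+C(2): 27≡1 → B
Y(24)+I(8): 32≡6 → G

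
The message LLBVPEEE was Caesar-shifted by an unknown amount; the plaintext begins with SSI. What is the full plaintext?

From the crib: L(11)−S(18)=-7≡19, so the shift is 19.
Subtract 19 from each ciphertext letter:
L(11): 11−19=-8≡18 → S
L(11): 11−19=-8≡18 → S
B(1): 1−19=-18≡8 → I
V(21): 21−19=2 → C
P(15): 15−19=-4≡22 → W
E(4): 4−19=-15≡11 → L
E(4): 4−19=-15≡11 → L
E(4): 4−19=-15≡11 → L

SSICWLLL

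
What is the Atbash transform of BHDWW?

YSWDD

B(1) → Y(24)
H(7) → S(18)
D(3) → W(22)
W(22) → D(3)
W(22) → D(3)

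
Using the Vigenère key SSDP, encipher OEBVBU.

GWEKTM

Repeat the key across the message: SSDPSS
O(14)+S(18): 32≡6 → G
E(4)+S(18): 22 → W
B(1)+D(3): 4 → E
V(21)+P(15): 36≡10 → K
B(1)+S(18): 19 → T
U(20)+S(18): 38≡12 → M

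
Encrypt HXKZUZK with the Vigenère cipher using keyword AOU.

HLEZITK

Repeat the key across the message: AOUAOUA
H(7)+A(0): 7 → H
X(23)+O(14): 37≡11 → L
K(10)+U(20): 30≡4 → E
Z(25)+A(0): 25 → Z
U(20)+O(14): 34≡8 → I
Z(25)+U(20): 45≡19 → T
K(10)+A(0): 10 → K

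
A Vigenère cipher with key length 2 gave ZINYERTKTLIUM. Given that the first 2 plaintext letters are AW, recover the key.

Subtract each crib letter from the matching ciphertext letter (mod 26):
Z(25)−A(0)=25 → Z
I(8)−W(22)=-14≡12 → M

ZM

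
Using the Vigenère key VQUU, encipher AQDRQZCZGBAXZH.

Repeat the key across the message: VQUUVQUUVQUUVQ
A(0)+V(21): 21 → V
Q(16)+Q(16): 32≡6 → G
D(3)+U(20): 23 → X
R(17)+U(20): 37≡11 → L
Q(16)+V(21): 37≡11 → L
Z(25)+Q(16): 41≡15 → P
C(2)+U(20): 22 → W
Z(25)+U(20): 45≡19 → T
G(6)+V(21): 27≡1 → B
B(1)+Q(16): 17 → R
A(0)+U(20): 20 → U
X(23)+U(20): 43≡17 → R
Z(25)+V(21): 46≡20 → U
H(7)+Q(16): 23 → X

VGXLLPWTBRURUX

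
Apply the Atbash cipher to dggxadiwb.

d(3) → w(22)
g(6) → t(19)
g(6) → t(19)
x(23) → c(2)
a(0) → z(25)
d(3) → w(22)
i(8) → r(17)
w(22) → d(3)
b(1) → y(24)

wttczwrdy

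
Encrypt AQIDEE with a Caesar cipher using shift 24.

YOGBCC

A(0): 0+24=24 → Y
Q(16): 16+24=40≡14 → O
I(8): 8+24=32≡6 → G
D(3): 3+24=27≡1 → B
E(4): 4+24=28≡2 → C
E(4): 4+24=28≡2 → C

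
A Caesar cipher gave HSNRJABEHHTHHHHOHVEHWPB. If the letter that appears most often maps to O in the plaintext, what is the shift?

The most frequent ciphertext letter is H (appears 9 times).
H is position 7; O is position 14.
Shift = -7≡19.

19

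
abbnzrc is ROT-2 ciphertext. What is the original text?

yzzlxpa

a(0): 0−2=-2≡24 → y
b(1): 1−2=-1≡25 → z
b(1): 1−2=-1≡25 → z
n(13): 13−2=11 → l
z(25): 25−2=23 → x
r(17): 17−2=15 → p
c(2): 2−2=0 → a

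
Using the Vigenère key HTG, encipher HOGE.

OHML

Repeat the key across the message: HTGH
H(7)+H(7): 14 → O
O(14)+T(19): 33≡7 → H
G(6)+G(6): 12 → M
E(4)+H(7): 11 → L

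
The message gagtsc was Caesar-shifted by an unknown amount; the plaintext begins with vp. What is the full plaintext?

vpvihr

From the crib: g(6)−v(21)=-15≡11, so the shift is 11.
Subtract 11 from each ciphertext letter:
g(6): 6−11=-5≡21 → v
a(0): 0−11=-11≡15 → p
g(6): 6−11=-5≡21 → v
t(19): 19−11=8 → i
s(18): 18−11=7 → h
c(2): 2−11=-9≡17 → r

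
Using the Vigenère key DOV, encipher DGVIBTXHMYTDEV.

Repeat the key across the message: DOVDOVDOVDOVDO
D(3)+D(3): 6 → G
G(6)+O(14): 20 → U
V(21)+V(21): 42≡16 → Q
I(8)+D(3): 11 → L
B(1)+O(14): 15 → P
T(19)+V(21): 40≡14 → O
X(23)+D(3): 26≡0 → A
H(7)+O(14): 21 → V
M(12)+V(21): 33≡7 → H
Y(24)+D(3): 27≡1 → B
T(19)+O(14): 33≡7 → H
D(3)+V(21): 24 → Y
E(4)+D(3): 7 → H
V(21)+O(14): 35≡9 → J

GUQLPOAVHBHYHJ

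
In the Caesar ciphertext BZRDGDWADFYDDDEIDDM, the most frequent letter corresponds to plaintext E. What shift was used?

25

The most frequent ciphertext letter is D (appears 8 times).
D is position 3; E is position 4.
Shift = -1≡25.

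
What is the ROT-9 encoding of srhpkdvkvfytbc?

baqytmeteohckl

s(18): 18+9=27≡1 → b
r(17): 17+9=26≡0 → a
h(7): 7+9=16 → q
p(15): 15+9=24 → y
k(10): 10+9=19 → t
d(3): 3+9=12 → m
v(21): 21+9=30≡4 → e
k(10): 10+9=19 → t
v(21): 21+9=30≡4 → e
f(5): 5+9=14 → o
y(24): 24+9=33≡7 → h
t(19): 19+9=28≡2 → c
b(1): 1+9=10 → k
c(2): 2+9=11 → l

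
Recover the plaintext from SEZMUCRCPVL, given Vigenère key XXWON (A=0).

VHDYHFUGBIO

Repeat the key across the ciphertext: XXWONXXWONX
S(18)−X(23): -5≡21 → V
E(4)−X(23): -19≡7 → H
Z(25)−W(22): 3 → D
M(12)−O(14): -2≡24 → Y
U(20)−N(13): 7 → H
C(2)−X(23): -21≡5 → F
R(17)−X(23): -6≡20 → U
C(2)−W(22): -20≡6 → G
P(15)−O(14): 1 → B
V(21)−N(13): 8 → I
L(11)−X(23): -12≡14 → O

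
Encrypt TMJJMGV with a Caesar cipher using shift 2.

VOLLOIX

T(19): 19+2=21 → V
M(12): 12+2=14 → O
J(9): 9+2=11 → L
J(9): 9+2=11 → L
M(12): 12+2=14 → O
G(6): 6+2=8 → I
V(21): 21+2=23 → X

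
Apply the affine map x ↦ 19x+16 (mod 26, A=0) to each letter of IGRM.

I(8): 19·8+16=168≡12 → M
G(6): 19·6+16=130≡0 → A
R(17): 19·17+16=339≡1 → B
M(12): 19·12+16=244≡10 → K

MABK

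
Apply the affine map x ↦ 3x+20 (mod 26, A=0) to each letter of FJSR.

JVWT

F(5): 3·5+20=35≡9 → J
J(9): 3·9+20=47≡21 → V
S(18): 3·18+20=74≡22 → W
R(17): 3·17+20=71≡19 → T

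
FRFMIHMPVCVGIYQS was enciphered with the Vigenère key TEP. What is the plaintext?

MNQTESTLGJRRPUBZ

Repeat the key across the ciphertext: TEPTEPTEPTEPTEPT
F(5)−T(19): -14≡12 → M
R(17)−E(4): 13 → N
F(5)−P(15): -10≡16 → Q
M(12)−T(19): -7≡19 → T
I(8)−E(4): 4 → E
H(7)−P(15): -8≡18 → S
M(12)−T(19): -7≡19 → T
P(15)−E(4): 11 → L
V(21)−P(15): 6 → G
C(2)−T(19): -17≡9 → J
V(21)−E(4): 17 → R
G(6)−P(15): -9≡17 → R
I(8)−T(19): -11≡15 → P
Y(24)−E(4): 20 → U
Q(16)−P(15): 1 → B
S(18)−T(19): -1≡25 → Z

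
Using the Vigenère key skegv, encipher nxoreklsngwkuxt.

fhsxzcvwtbouydo

Repeat the key across the message: skegvskegvskegv
n(13)+s(18): 31≡5 → f
x(23)+k(10): 33≡7 → h
o(14)+e(4): 18 → s
r(17)+g(6): 23 → x
e(4)+v(21): 25 → z
k(10)+s(18): 28≡2 → c
l(11)+k(10): 21 → v
s(18)+e(4): 22 → w
n(13)+g(6): 19 → t
g(6)+v(21): 27≡1 → b
w(22)+s(18): 40≡14 → o
k(10)+k(10): 20 → u
u(20)+e(4): 24 → y
x(23)+g(6): 29≡3 → d
t(19)+v(21): 40≡14 → o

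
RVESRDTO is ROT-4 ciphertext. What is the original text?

NRAONZPK

R(17): 17−4=13 → N
V(21): 21−4=17 → R
E(4): 4−4=0 → A
S(18): 18−4=14 → O
R(17): 17−4=13 → N
D(3): 3−4=-1≡25 → Z
T(19): 19−4=15 → P
O(14): 14−4=10 → K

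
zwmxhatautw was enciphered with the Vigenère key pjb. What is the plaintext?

knliyzerten

Repeat the key across the ciphertext: pjbpjbpjbpj
z(25)−p(15): 10 → k
w(22)−j(9): 13 → n
m(12)−b(1): 11 → l
x(23)−p(15): 8 → i
h(7)−j(9): -2≡24 → y
a(0)−b(1): -1≡25 → z
t(19)−p(15): 4 → e
a(0)−j(9): -9≡17 → r
u(20)−b(1): 19 → t
t(19)−p(15): 4 → e
w(22)−j(9): 13 → n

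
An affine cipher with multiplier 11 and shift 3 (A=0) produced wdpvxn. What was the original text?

The inverse of 11 mod 26 is 19, since 11·19=209≡1. Apply D(y)=19·(y−3) mod 26:
w(22): 19·(22−3)=361≡23 → x
d(3): 19·(3−3)=0 → a
p(15): 19·(15−3)=228≡20 → u
v(21): 19·(21−3)=342≡4 → e
x(23): 19·(23−3)=380≡16 → q
n(13): 19·(13−3)=190≡8 → i

xaueqi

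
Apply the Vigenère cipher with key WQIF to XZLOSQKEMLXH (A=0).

Repeat the key across the message: WQIFWQIFWQIF
X(23)+W(22): 45≡19 → T
Z(25)+Q(16): 41≡15 → P
L(11)+I(8): 19 → T
O(14)+F(5): 19 → T
S(18)+W(22): 40≡14 → O
Q(16)+Q(16): 32≡6 → G
K(10)+I(8): 18 → S
E(4)+F(5): 9 → J
M(12)+W(22): 34≡8 → I
L(11)+Q(16): 27≡1 → B
X(23)+I(8): 31≡5 → F
H(7)+F(5): 12 → M

TPTTOGSJIBFM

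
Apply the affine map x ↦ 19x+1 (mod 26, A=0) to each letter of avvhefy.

a(0): 19·0+1=1 → b
v(21): 19·21+1=400≡10 → k
v(21): 19·21+1=400≡10 → k
h(7): 19·7+1=134≡4 → e
e(4): 19·4+1=77≡25 → z
f(5): 19·5+1=96≡18 → s
y(24): 19·24+1=457≡15 → p

bkkezsp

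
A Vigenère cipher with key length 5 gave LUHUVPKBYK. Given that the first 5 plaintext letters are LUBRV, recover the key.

Subtract each crib letter from the matching ciphertext letter (mod 26):
L(11)−L(11)=0 → A
U(20)−U(20)=0 → A
H(7)−B(1)=6 → G
U(20)−R(17)=3 → D
V(21)−V(21)=0 → A

AAGDA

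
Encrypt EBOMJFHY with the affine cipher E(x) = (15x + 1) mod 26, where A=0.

E(4): 15·4+1=61≡9 → J
B(1): 15·1+1=16 → Q
O(14): 15·14+1=211≡3 → D
M(12): 15·12+1=181≡25 → Z
J(9): 15·9+1=136≡6 → G
F(5): 15·5+1=76≡24 → Y
H(7): 15·7+1=106≡2 → C
Y(24): 15·24+1=361≡23 → X

JQDZGYCX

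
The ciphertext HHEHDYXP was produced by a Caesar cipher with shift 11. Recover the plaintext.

WWTWSNME

H(7): 7−11=-4≡22 → W
H(7): 7−11=-4≡22 → W
E(4): 4−11=-7≡19 → T
H(7): 7−11=-4≡22 → W
D(3): 3−11=-8≡18 → S
Y(24): 24−11=13 → N
X(23): 23−11=12 → M
P(15): 15−11=4 → E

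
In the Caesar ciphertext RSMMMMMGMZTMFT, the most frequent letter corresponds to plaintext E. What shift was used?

The most frequent ciphertext letter is M (appears 7 times).
M is position 12; E is position 4.
Shift = 8.

8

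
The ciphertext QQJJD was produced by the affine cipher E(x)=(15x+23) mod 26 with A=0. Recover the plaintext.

The inverse of 15 mod 26 is 7, since 15·7=105≡1. Apply D(y)=7·(y−23) mod 26:
Q(16): 7·(16−23)=-49≡3 → D
Q(16): 7·(16−23)=-49≡3 → D
J(9): 7·(9−23)=-98≡6 → G
J(9): 7·(9−23)=-98≡6 → G
D(3): 7·(3−23)=-140≡16 → Q

DDGGQ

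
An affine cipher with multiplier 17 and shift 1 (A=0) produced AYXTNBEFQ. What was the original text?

The inverse of 17 mod 26 is 23, since 17·23=391≡1. Apply D(y)=23·(y−1) mod 26:
A(0): 23·(0−1)=-23≡3 → D
Y(24): 23·(24−1)=529≡9 → J
X(23): 23·(23−1)=506≡12 → M
T(19): 23·(19−1)=414≡24 → Y
N(13): 23·(13−1)=276≡16 → Q
B(1): 23·(1−1)=0 → A
E(4): 23·(4−1)=69≡17 → R
F(5): 23·(5−1)=92≡14 → O
Q(16): 23·(16−1)=345≡7 → H

DJMYQAROH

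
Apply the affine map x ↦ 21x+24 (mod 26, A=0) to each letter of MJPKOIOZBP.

M(12): 21·12+24=276≡16 → Q
J(9): 21·9+24=213≡5 → F
P(15): 21·15+24=339≡1 → B
K(10): 21·10+24=234≡0 → A
O(14): 21·14+24=318≡6 → G
I(8): 21·8+24=192≡10 → K
O(14): 21·14+24=318≡6 → G
Z(25): 21·25+24=549≡3 → D
B(1): 21·1+24=45≡19 → T
P(15): 21·15+24=339≡1 → B

QFBAGKGDTB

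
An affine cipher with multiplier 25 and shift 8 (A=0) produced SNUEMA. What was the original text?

QVOEWI

The inverse of 25 mod 26 is 25, since 25·25=625≡1. Apply D(y)=25·(y−8) mod 26:
S(18): 25·(18−8)=250≡16 → Q
N(13): 25·(13−8)=125≡21 → V
U(20): 25·(20−8)=300≡14 → O
E(4): 25·(4−8)=-100≡4 → E
M(12): 25·(12−8)=100≡22 → W
A(0): 25·(0−8)=-200≡8 → I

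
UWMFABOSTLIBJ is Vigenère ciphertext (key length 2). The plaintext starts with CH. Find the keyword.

SP

Subtract each crib letter from the matching ciphertext letter (mod 26):
U(20)−C(2)=18 → S
W(22)−H(7)=15 → P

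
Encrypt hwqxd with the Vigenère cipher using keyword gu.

nqwrj

Repeat the key across the message: gugug
h(7)+g(6): 13 → n
w(22)+u(20): 42≡16 → q
q(16)+g(6): 22 → w
x(23)+u(20): 43≡17 → r
d(3)+g(6): 9 → j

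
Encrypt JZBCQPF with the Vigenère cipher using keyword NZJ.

Repeat the key across the message: NZJNZJN
J(9)+N(13): 22 → W
Z(25)+Z(25): 50≡24 → Y
B(1)+J(9): 10 → K
C(2)+N(13): 15 → P
Q(16)+Z(25): 41≡15 → P
P(15)+J(9): 24 → Y
F(5)+N(13): 18 → S

WYKPPYS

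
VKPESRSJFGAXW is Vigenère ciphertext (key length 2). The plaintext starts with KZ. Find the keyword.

LL

Subtract each crib letter from the matching ciphertext letter (mod 26):
V(21)−K(10)=11 → L
K(10)−Z(25)=-15≡11 → L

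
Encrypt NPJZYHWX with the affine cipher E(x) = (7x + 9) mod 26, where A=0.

WKUCVGHO

N(13): 7·13+9=100≡22 → W
P(15): 7·15+9=114≡10 → K
J(9): 7·9+9=72≡20 → U
Z(25): 7·25+9=184≡2 → C
Y(24): 7·24+9=177≡21 → V
H(7): 7·7+9=58≡6 → G
W(22): 7·22+9=163≡7 → H
X(23): 7·23+9=170≡14 → O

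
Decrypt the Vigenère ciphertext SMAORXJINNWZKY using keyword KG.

IGQIHRZCDHMTAS

Repeat the key across the ciphertext: KGKGKGKGKGKGKG
S(18)−K(10): 8 → I
M(12)−G(6): 6 → G
A(0)−K(10): -10≡16 → Q
O(14)−G(6): 8 → I
R(17)−K(10): 7 → H
X(23)−G(6): 17 → R
J(9)−K(10): -1≡25 → Z
I(8)−G(6): 2 → C
N(13)−K(10): 3 → D
N(13)−G(6): 7 → H
W(22)−K(10): 12 → M
Z(25)−G(6): 19 → T
K(10)−K(10): 0 → A
Y(24)−G(6): 18 → S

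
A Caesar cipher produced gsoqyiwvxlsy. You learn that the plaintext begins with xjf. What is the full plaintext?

xjfhpznmocjp

From the crib: g(6)−x(23)=-17≡9, so the shift is 9.
Subtract 9 from each ciphertext letter:
g(6): 6−9=-3≡23 → x
s(18): 18−9=9 → j
o(14): 14−9=5 → f
q(16): 16−9=7 → h
y(24): 24−9=15 → p
i(8): 8−9=-1≡25 → z
w(22): 22−9=13 → n
v(21): 21−9=12 → m
x(23): 23−9=14 → o
l(11): 11−9=2 → c
s(18): 18−9=9 → j
y(24): 24−9=15 → p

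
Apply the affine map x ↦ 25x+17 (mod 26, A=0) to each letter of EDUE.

NOXN

E(4): 25·4+17=117≡13 → N
D(3): 25·3+17=92≡14 → O
U(20): 25·20+17=517≡23 → X
E(4): 25·4+17=117≡13 → N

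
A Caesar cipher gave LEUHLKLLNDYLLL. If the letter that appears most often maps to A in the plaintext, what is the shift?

11

The most frequent ciphertext letter is L (appears 7 times).
L is position 11; A is position 0.
Shift = 11.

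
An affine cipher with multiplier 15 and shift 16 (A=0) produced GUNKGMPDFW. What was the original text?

The inverse of 15 mod 26 is 7, since 15·7=105≡1. Apply D(y)=7·(y−16) mod 26:
G(6): 7·(6−16)=-70≡8 → I
U(20): 7·(20−16)=28≡2 → C
N(13): 7·(13−16)=-21≡5 → F
K(10): 7·(10−16)=-42≡10 → K
G(6): 7·(6−16)=-70≡8 → I
M(12): 7·(12−16)=-28≡24 → Y
P(15): 7·(15−16)=-7≡19 → T
D(3): 7·(3−16)=-91≡13 → N
F(5): 7·(5−16)=-77≡1 → B
W(22): 7·(22−16)=42≡16 → Q

ICFKIYTNBQ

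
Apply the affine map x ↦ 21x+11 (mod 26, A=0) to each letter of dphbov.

wocgtk

d(3): 21·3+11=74≡22 → w
p(15): 21·15+11=326≡14 → o
h(7): 21·7+11=158≡2 → c
b(1): 21·1+11=32≡6 → g
o(14): 21·14+11=305≡19 → t
v(21): 21·21+11=452≡10 → k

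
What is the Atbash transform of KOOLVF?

K(10) → P(15)
O(14) → L(11)
O(14) → L(11)
L(11) → O(14)
V(21) → E(4)
F(5) → U(20)

PLLOEU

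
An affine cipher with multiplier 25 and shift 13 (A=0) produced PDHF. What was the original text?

The inverse of 25 mod 26 is 25, since 25·25=625≡1. Apply D(y)=25·(y−13) mod 26:
P(15): 25·(15−13)=50≡24 → Y
D(3): 25·(3−13)=-250≡10 → K
H(7): 25·(7−13)=-150≡6 → G
F(5): 25·(5−13)=-200≡8 → I

YKGI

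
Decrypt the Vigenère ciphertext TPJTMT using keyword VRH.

Repeat the key across the ciphertext: VRHVRH
T(19)−V(21): -2≡24 → Y
P(15)−R(17): -2≡24 → Y
J(9)−H(7): 2 → C
T(19)−V(21): -2≡24 → Y
M(12)−R(17): -5≡21 → V
T(19)−H(7): 12 → M

YYCYVM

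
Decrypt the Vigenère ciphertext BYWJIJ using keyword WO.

FKAVMV

Repeat the key across the ciphertext: WOWOWO
B(1)−W(22): -21≡5 → F
Y(24)−O(14): 10 → K
W(22)−W(22): 0 → A
J(9)−O(14): -5≡21 → V
I(8)−W(22): -14≡12 → M
J(9)−O(14): -5≡21 → V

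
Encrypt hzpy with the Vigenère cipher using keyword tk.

Repeat the key across the message: tktk
h(7)+t(19): 26≡0 → a
z(25)+k(10): 35≡9 → j
p(15)+t(19): 34≡8 → i
y(24)+k(10): 34≡8 → i

ajii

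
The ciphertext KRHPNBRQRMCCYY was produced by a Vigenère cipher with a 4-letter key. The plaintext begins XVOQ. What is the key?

Subtract each crib letter from the matching ciphertext letter (mod 26):
K(10)−X(23)=-13≡13 → N
R(17)−V(21)=-4≡22 → W
H(7)−O(14)=-7≡19 → T
P(15)−Q(16)=-1≡25 → Z

NWTZ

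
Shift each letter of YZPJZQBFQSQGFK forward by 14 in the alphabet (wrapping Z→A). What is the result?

MNDXNEPTEGEUTY

Y(24): 24+14=38≡12 → M
Z(25): 25+14=39≡13 → N
P(15): 15+14=29≡3 → D
J(9): 9+14=23 → X
Z(25): 25+14=39≡13 → N
Q(16): 16+14=30≡4 → E
B(1): 1+14=15 → P
F(5): 5+14=19 → T
Q(16): 16+14=30≡4 → E
S(18): 18+14=32≡6 → G
Q(16): 16+14=30≡4 → E
G(6): 6+14=20 → U
F(5): 5+14=19 → T
K(10): 10+14=24 → Y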